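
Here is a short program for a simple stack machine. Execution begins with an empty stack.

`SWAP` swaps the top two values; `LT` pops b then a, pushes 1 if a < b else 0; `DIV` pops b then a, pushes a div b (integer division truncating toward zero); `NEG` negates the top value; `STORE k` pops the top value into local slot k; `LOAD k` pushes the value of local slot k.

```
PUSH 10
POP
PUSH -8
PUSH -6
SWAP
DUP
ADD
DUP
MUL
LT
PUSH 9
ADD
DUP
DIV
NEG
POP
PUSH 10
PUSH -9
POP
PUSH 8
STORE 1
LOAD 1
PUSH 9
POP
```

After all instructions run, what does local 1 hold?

8

PUSH 10 → [10]
POP     → []
PUSH -8 → [-8]
PUSH -6 → [-8, -6]
SWAP    → [-6, -8]
DUP     → [-6, -8, -8]
ADD     → [-6, -16]
DUP     → [-6, -16, -16]
MUL     → [-6, 256]
LT      → [1]
PUSH 9  → [1, 9]
ADD     → [10]
DUP     → [10, 10]
DIV     → [1]
NEG     → [-1]
POP     → []
PUSH 10 → [10]
PUSH -9 → [10, -9]
POP     → [10]
PUSH 8  → [10, 8]
STORE 1 → [10]
LOAD 1  → [10, 8]
PUSH 9  → [10, 8, 9]
POP     → [10, 8]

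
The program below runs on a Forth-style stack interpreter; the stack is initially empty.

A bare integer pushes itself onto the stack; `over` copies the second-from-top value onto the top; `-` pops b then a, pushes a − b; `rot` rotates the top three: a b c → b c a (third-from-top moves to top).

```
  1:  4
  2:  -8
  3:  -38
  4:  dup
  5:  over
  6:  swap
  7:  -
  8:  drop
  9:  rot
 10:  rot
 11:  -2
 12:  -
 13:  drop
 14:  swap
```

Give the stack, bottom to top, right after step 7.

4    : 4
-8   : 4 -8
-38  : 4 -8 -38
dup  : 4 -8 -38 -38
over : 4 -8 -38 -38 -38
swap : 4 -8 -38 -38 -38
-    : 4 -8 -38 0

[4, -8, -38, 0]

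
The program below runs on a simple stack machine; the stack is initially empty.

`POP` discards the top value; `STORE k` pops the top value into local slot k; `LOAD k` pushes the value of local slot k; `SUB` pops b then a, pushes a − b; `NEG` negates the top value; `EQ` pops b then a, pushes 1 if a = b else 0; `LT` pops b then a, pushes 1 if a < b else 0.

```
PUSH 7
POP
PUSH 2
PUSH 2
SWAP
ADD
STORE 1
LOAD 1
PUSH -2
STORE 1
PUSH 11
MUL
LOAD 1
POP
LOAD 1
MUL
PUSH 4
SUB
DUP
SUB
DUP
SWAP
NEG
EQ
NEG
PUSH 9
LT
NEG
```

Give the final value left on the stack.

-1

PUSH 7   7
POP      (empty)
PUSH 2   2
PUSH 2   2 2
SWAP     2 2
ADD      4
STORE 1  (empty)
LOAD 1   4
PUSH -2  4 -2
STORE 1  4
PUSH 11  4 11
MUL      44
LOAD 1   44 -2
POP      44
LOAD 1   44 -2
MUL      -88
PUSH 4   -88 4
SUB      -92
DUP      -92 -92
SUB      0
DUP      0 0
SWAP     0 0
NEG      0 0
EQ       1
NEG      -1
PUSH 9   -1 9
LT       1
NEG      -1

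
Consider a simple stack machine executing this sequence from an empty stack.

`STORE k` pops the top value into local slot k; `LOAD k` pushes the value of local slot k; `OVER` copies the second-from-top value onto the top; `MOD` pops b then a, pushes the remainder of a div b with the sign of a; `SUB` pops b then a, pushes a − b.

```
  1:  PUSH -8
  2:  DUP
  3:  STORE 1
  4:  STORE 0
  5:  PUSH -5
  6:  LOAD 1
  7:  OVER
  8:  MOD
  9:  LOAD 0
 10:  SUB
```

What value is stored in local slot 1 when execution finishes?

PUSH -8 → [-8]
DUP     → [-8, -8]
STORE 1 → [-8]
STORE 0 → []
PUSH -5 → [-5]
LOAD 1  → [-5, -8]
OVER    → [-5, -8, -5]
MOD     → [-5, -3]
LOAD 0  → [-5, -3, -8]
SUB     → [-5, 5]

-8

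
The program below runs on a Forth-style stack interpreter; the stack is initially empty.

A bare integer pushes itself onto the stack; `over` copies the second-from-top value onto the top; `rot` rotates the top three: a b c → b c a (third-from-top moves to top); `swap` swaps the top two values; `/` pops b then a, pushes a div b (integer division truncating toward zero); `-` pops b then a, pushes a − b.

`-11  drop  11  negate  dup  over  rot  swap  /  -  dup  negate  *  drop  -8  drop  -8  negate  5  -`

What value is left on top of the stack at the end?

3

-11    : -11
drop   : (empty)
11     : 11
negate : -11
dup    : -11 -11
over   : -11 -11 -11
rot    : -11 -11 -11
swap   : -11 -11 -11
/      : -11 1
-      : -12
dup    : -12 -12
negate : -12 12
*      : -144
drop   : (empty)
-8     : -8
drop   : (empty)
-8     : -8
negate : 8
5      : 8 5
-      : 3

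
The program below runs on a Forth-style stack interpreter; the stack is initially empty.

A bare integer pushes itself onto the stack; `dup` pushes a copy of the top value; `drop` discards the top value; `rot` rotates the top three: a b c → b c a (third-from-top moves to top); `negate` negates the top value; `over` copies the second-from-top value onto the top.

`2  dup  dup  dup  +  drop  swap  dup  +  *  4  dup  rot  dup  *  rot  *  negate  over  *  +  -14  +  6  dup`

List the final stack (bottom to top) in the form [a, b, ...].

2      → [2]
dup    → [2, 2]
dup    → [2, 2, 2]
dup    → [2, 2, 2, 2]
+      → [2, 2, 4]
drop   → [2, 2]
swap   → [2, 2]
dup    → [2, 2, 2]
+      → [2, 4]
*      → [8]
4      → [8, 4]
dup    → [8, 4, 4]
rot    → [4, 4, 8]
dup    → [4, 4, 8, 8]
*      → [4, 4, 64]
rot    → [4, 64, 4]
*      → [4, 256]
negate → [4, -256]
over   → [4, -256, 4]
*      → [4, -1024]
+      → [-1020]
-14    → [-1020, -14]
+      → [-1034]
6      → [-1034, 6]
dup    → [-1034, 6, 6]

[-1034, 6, 6]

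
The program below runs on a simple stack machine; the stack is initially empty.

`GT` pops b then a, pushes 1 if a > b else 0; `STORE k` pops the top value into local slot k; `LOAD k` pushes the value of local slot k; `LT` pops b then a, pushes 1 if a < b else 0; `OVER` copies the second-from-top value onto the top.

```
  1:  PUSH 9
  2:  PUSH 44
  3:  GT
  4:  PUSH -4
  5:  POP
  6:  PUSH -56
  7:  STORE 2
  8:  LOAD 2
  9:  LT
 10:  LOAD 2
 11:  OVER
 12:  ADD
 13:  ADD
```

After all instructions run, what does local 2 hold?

PUSH 9    9
PUSH 44   9 44
GT        0
PUSH -4   0 -4
POP       0
PUSH -56  0 -56
STORE 2   0
LOAD 2    0 -56
LT        0
LOAD 2    0 -56
OVER      0 -56 0
ADD       0 -56
ADD       -56

-56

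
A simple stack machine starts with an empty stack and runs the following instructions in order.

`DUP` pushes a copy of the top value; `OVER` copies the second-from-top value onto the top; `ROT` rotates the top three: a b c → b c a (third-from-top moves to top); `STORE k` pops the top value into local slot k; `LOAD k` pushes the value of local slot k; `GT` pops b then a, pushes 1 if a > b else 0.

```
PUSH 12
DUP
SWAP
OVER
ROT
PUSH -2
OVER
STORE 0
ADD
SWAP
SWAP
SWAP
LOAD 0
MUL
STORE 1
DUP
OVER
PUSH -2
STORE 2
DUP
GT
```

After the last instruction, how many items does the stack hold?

4

PUSH 12 -> 12
DUP     -> 12 12
SWAP    -> 12 12
OVER    -> 12 12 12
ROT     -> 12 12 12
PUSH -2 -> 12 12 12 -2
OVER    -> 12 12 12 -2 12
STORE 0 -> 12 12 12 -2
ADD     -> 12 12 10
SWAP    -> 12 10 12
SWAP    -> 12 12 10
SWAP    -> 12 10 12
LOAD 0  -> 12 10 12 12
MUL     -> 12 10 144
STORE 1 -> 12 10
DUP     -> 12 10 10
OVER    -> 12 10 10 10
PUSH -2 -> 12 10 10 10 -2
STORE 2 -> 12 10 10 10
DUP     -> 12 10 10 10 10
GT      -> 12 10 10 0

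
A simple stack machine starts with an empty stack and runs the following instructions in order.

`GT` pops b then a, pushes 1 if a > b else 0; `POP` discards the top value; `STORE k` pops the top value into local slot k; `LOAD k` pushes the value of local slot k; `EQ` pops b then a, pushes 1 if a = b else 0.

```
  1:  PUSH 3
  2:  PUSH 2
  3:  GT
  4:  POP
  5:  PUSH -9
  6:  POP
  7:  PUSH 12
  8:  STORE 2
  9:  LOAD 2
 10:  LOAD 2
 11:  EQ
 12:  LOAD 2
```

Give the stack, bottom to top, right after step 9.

PUSH 3  -> [3]
PUSH 2  -> [3, 2]
GT      -> [1]
POP     -> []
PUSH -9 -> [-9]
POP     -> []
PUSH 12 -> [12]
STORE 2 -> []
LOAD 2  -> [12]

[12]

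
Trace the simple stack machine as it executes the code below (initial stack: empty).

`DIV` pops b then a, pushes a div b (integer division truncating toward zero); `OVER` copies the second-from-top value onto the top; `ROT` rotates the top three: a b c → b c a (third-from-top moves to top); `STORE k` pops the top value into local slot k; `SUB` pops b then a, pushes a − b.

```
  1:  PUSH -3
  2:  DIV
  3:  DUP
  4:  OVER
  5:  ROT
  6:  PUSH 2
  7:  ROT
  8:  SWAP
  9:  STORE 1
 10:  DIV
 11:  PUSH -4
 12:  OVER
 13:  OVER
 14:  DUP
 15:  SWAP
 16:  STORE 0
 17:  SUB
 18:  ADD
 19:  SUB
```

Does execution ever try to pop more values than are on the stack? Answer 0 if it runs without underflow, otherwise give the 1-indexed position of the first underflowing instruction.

2

PUSH -3 -> -3
DIV  — needs 2 operands, stack has 1 → underflow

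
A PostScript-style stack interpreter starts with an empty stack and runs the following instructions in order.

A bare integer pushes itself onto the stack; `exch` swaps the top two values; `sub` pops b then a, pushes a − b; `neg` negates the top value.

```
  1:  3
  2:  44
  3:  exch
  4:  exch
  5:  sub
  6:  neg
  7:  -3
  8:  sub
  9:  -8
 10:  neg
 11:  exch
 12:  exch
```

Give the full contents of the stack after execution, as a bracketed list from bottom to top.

3     [3]
44    [3, 44]
exch  [44, 3]
exch  [3, 44]
sub   [-41]
neg   [41]
-3    [41, -3]
sub   [44]
-8    [44, -8]
neg   [44, 8]
exch  [8, 44]
exch  [44, 8]

[44, 8]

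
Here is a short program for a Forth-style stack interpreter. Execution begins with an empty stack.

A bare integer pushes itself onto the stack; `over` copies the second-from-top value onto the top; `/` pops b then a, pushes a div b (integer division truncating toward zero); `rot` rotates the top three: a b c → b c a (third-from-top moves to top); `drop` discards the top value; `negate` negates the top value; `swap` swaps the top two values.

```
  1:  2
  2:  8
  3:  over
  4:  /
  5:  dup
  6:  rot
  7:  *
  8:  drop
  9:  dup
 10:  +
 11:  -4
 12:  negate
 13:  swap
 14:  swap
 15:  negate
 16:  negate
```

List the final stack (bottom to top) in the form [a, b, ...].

[8, 4]

2       [2]
8       [2, 8]
over    [2, 8, 2]
/       [2, 4]
dup     [2, 4, 4]
rot     [4, 4, 2]
*       [4, 8]
drop    [4]
dup     [4, 4]
+       [8]
-4      [8, -4]
negate  [8, 4]
swap    [4, 8]
swap    [8, 4]
negate  [8, -4]
negate  [8, 4]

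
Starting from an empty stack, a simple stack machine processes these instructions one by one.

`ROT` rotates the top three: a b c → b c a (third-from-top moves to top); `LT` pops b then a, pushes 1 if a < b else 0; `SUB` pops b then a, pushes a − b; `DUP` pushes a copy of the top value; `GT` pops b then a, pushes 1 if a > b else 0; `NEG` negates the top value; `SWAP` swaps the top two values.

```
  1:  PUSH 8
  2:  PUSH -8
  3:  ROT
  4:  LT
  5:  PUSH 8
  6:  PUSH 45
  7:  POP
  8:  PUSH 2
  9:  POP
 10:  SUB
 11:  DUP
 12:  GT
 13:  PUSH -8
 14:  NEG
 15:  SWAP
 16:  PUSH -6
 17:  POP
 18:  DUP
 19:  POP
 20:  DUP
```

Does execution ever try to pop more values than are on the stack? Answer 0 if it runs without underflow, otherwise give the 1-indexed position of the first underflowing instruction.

PUSH 8  → [8]
PUSH -8 → [8, -8]
ROT  — needs 3 operands, stack has 2 → underflow

3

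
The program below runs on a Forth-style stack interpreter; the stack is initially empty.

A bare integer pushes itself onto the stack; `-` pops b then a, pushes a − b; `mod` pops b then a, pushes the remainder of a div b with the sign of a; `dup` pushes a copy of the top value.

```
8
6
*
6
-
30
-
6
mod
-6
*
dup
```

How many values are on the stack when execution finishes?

8   -> [8]
6   -> [8, 6]
*   -> [48]
6   -> [48, 6]
-   -> [42]
30  -> [42, 30]
-   -> [12]
6   -> [12, 6]
mod -> [0]
-6  -> [0, -6]
*   -> [0]
dup -> [0, 0]

2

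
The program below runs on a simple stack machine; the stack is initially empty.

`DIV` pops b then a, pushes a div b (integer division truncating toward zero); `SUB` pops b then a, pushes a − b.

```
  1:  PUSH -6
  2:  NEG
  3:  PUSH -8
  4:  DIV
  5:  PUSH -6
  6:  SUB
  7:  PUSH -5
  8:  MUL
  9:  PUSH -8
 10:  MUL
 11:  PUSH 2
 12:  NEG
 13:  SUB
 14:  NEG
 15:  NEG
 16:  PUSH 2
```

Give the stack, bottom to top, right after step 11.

PUSH -6 → [-6]
NEG     → [6]
PUSH -8 → [6, -8]
DIV     → [0]
PUSH -6 → [0, -6]
SUB     → [6]
PUSH -5 → [6, -5]
MUL     → [-30]
PUSH -8 → [-30, -8]
MUL     → [240]
PUSH 2  → [240, 2]

[240, 2]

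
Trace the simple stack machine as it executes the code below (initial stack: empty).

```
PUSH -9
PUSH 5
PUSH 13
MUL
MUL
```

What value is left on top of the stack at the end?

PUSH -9 -> [-9]
PUSH 5  -> [-9, 5]
PUSH 13 -> [-9, 5, 13]
MUL     -> [-9, 65]
MUL     -> [-585]

-585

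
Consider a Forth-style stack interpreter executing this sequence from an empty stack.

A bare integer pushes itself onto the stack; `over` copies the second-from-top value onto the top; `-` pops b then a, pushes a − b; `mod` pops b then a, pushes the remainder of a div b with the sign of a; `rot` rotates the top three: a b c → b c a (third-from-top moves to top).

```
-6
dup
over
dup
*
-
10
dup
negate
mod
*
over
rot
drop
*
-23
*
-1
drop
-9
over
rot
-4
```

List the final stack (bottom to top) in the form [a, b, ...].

[-9, 0, 0, -4]

-6      -6
dup     -6 -6
over    -6 -6 -6
dup     -6 -6 -6 -6
*       -6 -6 36
-       -6 -42
10      -6 -42 10
dup     -6 -42 10 10
negate  -6 -42 10 -10
mod     -6 -42 0
*       -6 0
over    -6 0 -6
rot     0 -6 -6
drop    0 -6
*       0
-23     0 -23
*       0
-1      0 -1
drop    0
-9      0 -9
over    0 -9 0
rot     -9 0 0
-4      -9 0 0 -4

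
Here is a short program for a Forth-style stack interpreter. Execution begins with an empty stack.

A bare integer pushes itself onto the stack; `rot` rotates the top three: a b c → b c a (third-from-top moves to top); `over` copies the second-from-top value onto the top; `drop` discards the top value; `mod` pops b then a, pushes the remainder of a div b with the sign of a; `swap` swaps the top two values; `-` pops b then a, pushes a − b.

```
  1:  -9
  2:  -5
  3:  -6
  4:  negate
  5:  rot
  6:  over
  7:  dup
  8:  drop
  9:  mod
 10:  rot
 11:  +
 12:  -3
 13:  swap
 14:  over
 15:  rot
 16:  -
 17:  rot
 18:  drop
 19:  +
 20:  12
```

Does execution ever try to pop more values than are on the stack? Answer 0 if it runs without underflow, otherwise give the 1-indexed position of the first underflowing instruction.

0

-9     → -9
-5     → -9 -5
-6     → -9 -5 -6
negate → -9 -5 6
rot    → -5 6 -9
over   → -5 6 -9 6
dup    → -5 6 -9 6 6
drop   → -5 6 -9 6
mod    → -5 6 -3
rot    → 6 -3 -5
+      → 6 -8
-3     → 6 -8 -3
swap   → 6 -3 -8
over   → 6 -3 -8 -3
rot    → 6 -8 -3 -3
-      → 6 -8 0
rot    → -8 0 6
drop   → -8 0
+      → -8
12     → -8 12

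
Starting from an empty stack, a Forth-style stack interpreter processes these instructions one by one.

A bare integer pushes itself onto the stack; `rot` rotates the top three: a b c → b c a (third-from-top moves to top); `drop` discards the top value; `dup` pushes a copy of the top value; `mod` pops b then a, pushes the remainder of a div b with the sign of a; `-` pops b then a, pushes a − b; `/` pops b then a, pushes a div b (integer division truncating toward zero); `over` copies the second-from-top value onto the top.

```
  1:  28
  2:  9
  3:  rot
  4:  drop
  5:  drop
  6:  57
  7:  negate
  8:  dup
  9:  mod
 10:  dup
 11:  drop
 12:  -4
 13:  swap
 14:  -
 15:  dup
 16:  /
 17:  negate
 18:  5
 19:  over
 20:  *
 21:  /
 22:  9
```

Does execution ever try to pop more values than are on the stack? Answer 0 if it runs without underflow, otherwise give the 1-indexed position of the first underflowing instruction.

3

28 → [28]
9  → [28, 9]
rot  — needs 3 operands, stack has 2 → underflow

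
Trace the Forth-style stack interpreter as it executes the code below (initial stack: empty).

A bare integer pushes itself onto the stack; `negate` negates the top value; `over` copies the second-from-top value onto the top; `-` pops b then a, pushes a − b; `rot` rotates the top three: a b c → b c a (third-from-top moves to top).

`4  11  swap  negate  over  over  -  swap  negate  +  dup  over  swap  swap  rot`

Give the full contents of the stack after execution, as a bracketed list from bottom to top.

4      : 4
11     : 4 11
swap   : 11 4
negate : 11 -4
over   : 11 -4 11
over   : 11 -4 11 -4
-      : 11 -4 15
swap   : 11 15 -4
negate : 11 15 4
+      : 11 19
dup    : 11 19 19
over   : 11 19 19 19
swap   : 11 19 19 19
swap   : 11 19 19 19
rot    : 11 19 19 19

[11, 19, 19, 19]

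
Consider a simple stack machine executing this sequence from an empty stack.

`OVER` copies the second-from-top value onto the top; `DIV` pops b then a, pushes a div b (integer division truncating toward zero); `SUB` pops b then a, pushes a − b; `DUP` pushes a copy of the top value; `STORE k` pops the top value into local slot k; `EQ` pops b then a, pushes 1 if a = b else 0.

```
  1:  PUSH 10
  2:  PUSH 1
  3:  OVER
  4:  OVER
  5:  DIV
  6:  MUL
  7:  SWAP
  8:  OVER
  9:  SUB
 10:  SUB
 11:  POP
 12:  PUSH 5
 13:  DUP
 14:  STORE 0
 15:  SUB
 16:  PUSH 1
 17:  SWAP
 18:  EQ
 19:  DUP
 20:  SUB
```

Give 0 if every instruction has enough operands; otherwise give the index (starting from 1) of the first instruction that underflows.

PUSH 10 → [10]
PUSH 1  → [10, 1]
OVER    → [10, 1, 10]
OVER    → [10, 1, 10, 1]
DIV     → [10, 1, 10]
MUL     → [10, 10]
SWAP    → [10, 10]
OVER    → [10, 10, 10]
SUB     → [10, 0]
SUB     → [10]
POP     → []
PUSH 5  → [5]
DUP     → [5, 5]
STORE 0 → [5]
SUB  — needs 2 operands, stack has 1 → underflow

15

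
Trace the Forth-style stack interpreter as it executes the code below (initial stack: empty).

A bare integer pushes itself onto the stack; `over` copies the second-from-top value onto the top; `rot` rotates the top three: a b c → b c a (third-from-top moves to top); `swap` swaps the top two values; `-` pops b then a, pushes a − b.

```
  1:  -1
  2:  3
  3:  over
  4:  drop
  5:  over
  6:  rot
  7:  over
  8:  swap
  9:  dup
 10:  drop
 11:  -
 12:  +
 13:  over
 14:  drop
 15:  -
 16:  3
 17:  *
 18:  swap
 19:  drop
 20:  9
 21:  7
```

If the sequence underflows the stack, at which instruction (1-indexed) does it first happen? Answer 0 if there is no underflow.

-1    -1
3     -1 3
over  -1 3 -1
drop  -1 3
over  -1 3 -1
rot   3 -1 -1
over  3 -1 -1 -1
swap  3 -1 -1 -1
dup   3 -1 -1 -1 -1
drop  3 -1 -1 -1
-     3 -1 0
+     3 -1
over  3 -1 3
drop  3 -1
-     4
3     4 3
*     12
swap  — needs 2 operands, stack has 1 → underflow

18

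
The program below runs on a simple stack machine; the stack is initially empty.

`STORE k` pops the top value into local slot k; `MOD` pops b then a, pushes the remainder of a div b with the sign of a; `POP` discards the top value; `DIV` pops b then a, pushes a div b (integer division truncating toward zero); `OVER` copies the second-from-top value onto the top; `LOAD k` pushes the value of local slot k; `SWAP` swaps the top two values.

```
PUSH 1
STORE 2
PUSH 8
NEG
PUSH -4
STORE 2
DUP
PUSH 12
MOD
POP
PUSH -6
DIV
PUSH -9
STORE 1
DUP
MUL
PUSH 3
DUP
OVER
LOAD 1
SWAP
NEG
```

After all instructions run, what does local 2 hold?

-4

PUSH 1  : [1]
STORE 2 : []
PUSH 8  : [8]
NEG     : [-8]
PUSH -4 : [-8, -4]
STORE 2 : [-8]
DUP     : [-8, -8]
PUSH 12 : [-8, -8, 12]
MOD     : [-8, -8]
POP     : [-8]
PUSH -6 : [-8, -6]
DIV     : [1]
PUSH -9 : [1, -9]
STORE 1 : [1]
DUP     : [1, 1]
MUL     : [1]
PUSH 3  : [1, 3]
DUP     : [1, 3, 3]
OVER    : [1, 3, 3, 3]
LOAD 1  : [1, 3, 3, 3, -9]
SWAP    : [1, 3, 3, -9, 3]
NEG     : [1, 3, 3, -9, -3]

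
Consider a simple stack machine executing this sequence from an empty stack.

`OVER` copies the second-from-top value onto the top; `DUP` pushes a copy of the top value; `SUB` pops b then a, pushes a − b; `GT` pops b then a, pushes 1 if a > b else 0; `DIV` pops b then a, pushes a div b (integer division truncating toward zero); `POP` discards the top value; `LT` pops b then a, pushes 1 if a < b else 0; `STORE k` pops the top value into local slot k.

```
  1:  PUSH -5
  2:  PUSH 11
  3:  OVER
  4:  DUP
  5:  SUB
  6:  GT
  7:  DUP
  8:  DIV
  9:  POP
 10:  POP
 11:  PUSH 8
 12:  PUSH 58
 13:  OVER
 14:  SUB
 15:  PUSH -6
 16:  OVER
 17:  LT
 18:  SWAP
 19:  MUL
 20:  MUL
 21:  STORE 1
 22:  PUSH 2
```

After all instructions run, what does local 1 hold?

400

PUSH -5  -5
PUSH 11  -5 11
OVER     -5 11 -5
DUP      -5 11 -5 -5
SUB      -5 11 0
GT       -5 1
DUP      -5 1 1
DIV      -5 1
POP      -5
POP      (empty)
PUSH 8   8
PUSH 58  8 58
OVER     8 58 8
SUB      8 50
PUSH -6  8 50 -6
OVER     8 50 -6 50
LT       8 50 1
SWAP     8 1 50
MUL      8 50
MUL      400
STORE 1  (empty)
PUSH 2   2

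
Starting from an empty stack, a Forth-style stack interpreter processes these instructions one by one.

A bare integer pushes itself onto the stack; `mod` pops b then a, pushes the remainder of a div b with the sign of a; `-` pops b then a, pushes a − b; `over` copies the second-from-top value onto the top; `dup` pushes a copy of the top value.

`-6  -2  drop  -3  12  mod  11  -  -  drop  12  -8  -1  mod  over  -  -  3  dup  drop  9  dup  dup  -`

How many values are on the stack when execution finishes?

-6   : -6
-2   : -6 -2
drop : -6
-3   : -6 -3
12   : -6 -3 12
mod  : -6 -3
11   : -6 -3 11
-    : -6 -14
-    : 8
drop : (empty)
12   : 12
-8   : 12 -8
-1   : 12 -8 -1
mod  : 12 0
over : 12 0 12
-    : 12 -12
-    : 24
3    : 24 3
dup  : 24 3 3
drop : 24 3
9    : 24 3 9
dup  : 24 3 9 9
dup  : 24 3 9 9 9
-    : 24 3 9 0

4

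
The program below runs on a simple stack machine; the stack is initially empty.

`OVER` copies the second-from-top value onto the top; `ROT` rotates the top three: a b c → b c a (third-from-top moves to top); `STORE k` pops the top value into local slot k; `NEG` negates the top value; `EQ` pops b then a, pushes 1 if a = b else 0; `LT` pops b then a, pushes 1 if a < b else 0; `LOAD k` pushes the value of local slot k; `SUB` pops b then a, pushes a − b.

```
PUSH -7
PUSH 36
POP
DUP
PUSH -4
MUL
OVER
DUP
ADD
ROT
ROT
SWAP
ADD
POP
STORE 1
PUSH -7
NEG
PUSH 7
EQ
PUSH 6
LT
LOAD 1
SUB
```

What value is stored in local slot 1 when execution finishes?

-14

PUSH -7 : -7
PUSH 36 : -7 36
POP     : -7
DUP     : -7 -7
PUSH -4 : -7 -7 -4
MUL     : -7 28
OVER    : -7 28 -7
DUP     : -7 28 -7 -7
ADD     : -7 28 -14
ROT     : 28 -14 -7
ROT     : -14 -7 28
SWAP    : -14 28 -7
ADD     : -14 21
POP     : -14
STORE 1 : (empty)
PUSH -7 : -7
NEG     : 7
PUSH 7  : 7 7
EQ      : 1
PUSH 6  : 1 6
LT      : 1
LOAD 1  : 1 -14
SUB     : 15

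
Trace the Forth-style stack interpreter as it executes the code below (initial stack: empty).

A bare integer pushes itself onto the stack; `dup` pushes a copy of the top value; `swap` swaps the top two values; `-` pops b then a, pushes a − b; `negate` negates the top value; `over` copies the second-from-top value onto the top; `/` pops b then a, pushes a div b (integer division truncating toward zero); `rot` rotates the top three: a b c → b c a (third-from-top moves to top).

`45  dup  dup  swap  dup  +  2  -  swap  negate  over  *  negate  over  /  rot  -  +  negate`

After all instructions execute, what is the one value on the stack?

45     : [45]
dup    : [45, 45]
dup    : [45, 45, 45]
swap   : [45, 45, 45]
dup    : [45, 45, 45, 45]
+      : [45, 45, 90]
2      : [45, 45, 90, 2]
-      : [45, 45, 88]
swap   : [45, 88, 45]
negate : [45, 88, -45]
over   : [45, 88, -45, 88]
*      : [45, 88, -3960]
negate : [45, 88, 3960]
over   : [45, 88, 3960, 88]
/      : [45, 88, 45]
rot    : [88, 45, 45]
-      : [88, 0]
+      : [88]
negate : [-88]

-88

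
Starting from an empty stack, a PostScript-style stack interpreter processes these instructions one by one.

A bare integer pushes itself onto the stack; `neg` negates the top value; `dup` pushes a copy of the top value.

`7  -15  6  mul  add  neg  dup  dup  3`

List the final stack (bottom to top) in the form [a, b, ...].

[83, 83, 83, 3]

7   -> [7]
-15 -> [7, -15]
6   -> [7, -15, 6]
mul -> [7, -90]
add -> [-83]
neg -> [83]
dup -> [83, 83]
dup -> [83, 83, 83]
3   -> [83, 83, 83, 3]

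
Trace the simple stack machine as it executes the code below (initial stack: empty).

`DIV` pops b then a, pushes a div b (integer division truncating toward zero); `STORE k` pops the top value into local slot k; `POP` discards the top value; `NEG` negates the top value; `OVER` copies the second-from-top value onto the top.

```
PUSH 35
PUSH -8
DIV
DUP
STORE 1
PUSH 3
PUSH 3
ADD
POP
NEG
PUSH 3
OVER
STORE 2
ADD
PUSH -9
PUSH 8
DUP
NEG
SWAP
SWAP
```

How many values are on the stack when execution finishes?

4

PUSH 35 : [35]
PUSH -8 : [35, -8]
DIV     : [-4]
DUP     : [-4, -4]
STORE 1 : [-4]
PUSH 3  : [-4, 3]
PUSH 3  : [-4, 3, 3]
ADD     : [-4, 6]
POP     : [-4]
NEG     : [4]
PUSH 3  : [4, 3]
OVER    : [4, 3, 4]
STORE 2 : [4, 3]
ADD     : [7]
PUSH -9 : [7, -9]
PUSH 8  : [7, -9, 8]
DUP     : [7, -9, 8, 8]
NEG     : [7, -9, 8, -8]
SWAP    : [7, -9, -8, 8]
SWAP    : [7, -9, 8, -8]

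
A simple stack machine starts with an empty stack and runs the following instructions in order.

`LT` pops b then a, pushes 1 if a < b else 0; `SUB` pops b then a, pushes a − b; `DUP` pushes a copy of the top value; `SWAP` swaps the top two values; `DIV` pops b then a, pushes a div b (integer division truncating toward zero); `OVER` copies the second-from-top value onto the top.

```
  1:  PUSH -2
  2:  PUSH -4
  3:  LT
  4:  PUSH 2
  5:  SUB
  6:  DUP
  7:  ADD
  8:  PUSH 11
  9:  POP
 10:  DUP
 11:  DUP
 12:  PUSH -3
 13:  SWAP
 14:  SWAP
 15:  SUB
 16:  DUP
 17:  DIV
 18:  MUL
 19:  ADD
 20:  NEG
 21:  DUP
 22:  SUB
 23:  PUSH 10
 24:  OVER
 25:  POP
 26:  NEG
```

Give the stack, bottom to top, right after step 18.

PUSH -2  -2
PUSH -4  -2 -4
LT       0
PUSH 2   0 2
SUB      -2
DUP      -2 -2
ADD      -4
PUSH 11  -4 11
POP      -4
DUP      -4 -4
DUP      -4 -4 -4
PUSH -3  -4 -4 -4 -3
SWAP     -4 -4 -3 -4
SWAP     -4 -4 -4 -3
SUB      -4 -4 -1
DUP      -4 -4 -1 -1
DIV      -4 -4 1
MUL      -4 -4

[-4, -4]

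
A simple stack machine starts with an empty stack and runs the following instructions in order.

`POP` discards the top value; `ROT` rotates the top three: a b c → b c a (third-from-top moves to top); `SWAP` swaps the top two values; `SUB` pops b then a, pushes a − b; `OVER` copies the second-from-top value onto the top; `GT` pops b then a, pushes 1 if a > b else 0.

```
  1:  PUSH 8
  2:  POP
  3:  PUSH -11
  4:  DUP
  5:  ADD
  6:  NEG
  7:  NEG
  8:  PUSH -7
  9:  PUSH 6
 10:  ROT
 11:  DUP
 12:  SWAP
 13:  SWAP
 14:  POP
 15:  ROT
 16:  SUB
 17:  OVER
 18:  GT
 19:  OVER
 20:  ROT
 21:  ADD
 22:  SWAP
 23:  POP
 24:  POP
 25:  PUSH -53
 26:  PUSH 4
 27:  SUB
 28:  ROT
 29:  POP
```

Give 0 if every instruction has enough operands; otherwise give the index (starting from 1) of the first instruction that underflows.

PUSH 8   : 8
POP      : (empty)
PUSH -11 : -11
DUP      : -11 -11
ADD      : -22
NEG      : 22
NEG      : -22
PUSH -7  : -22 -7
PUSH 6   : -22 -7 6
ROT      : -7 6 -22
DUP      : -7 6 -22 -22
SWAP     : -7 6 -22 -22
SWAP     : -7 6 -22 -22
POP      : -7 6 -22
ROT      : 6 -22 -7
SUB      : 6 -15
OVER     : 6 -15 6
GT       : 6 0
OVER     : 6 0 6
ROT      : 0 6 6
ADD      : 0 12
SWAP     : 12 0
POP      : 12
POP      : (empty)
PUSH -53 : -53
PUSH 4   : -53 4
SUB      : -57
ROT  — needs 3 operands, stack has 1 → underflow

28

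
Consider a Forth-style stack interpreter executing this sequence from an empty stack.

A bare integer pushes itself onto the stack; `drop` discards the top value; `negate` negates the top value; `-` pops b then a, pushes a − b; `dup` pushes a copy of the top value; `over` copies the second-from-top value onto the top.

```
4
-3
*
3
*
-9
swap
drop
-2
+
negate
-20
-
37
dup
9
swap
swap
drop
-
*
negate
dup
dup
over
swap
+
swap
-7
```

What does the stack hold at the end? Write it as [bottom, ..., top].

[0, 0, 0, -7]

4      -> 4
-3     -> 4 -3
*      -> -12
3      -> -12 3
*      -> -36
-9     -> -36 -9
swap   -> -9 -36
drop   -> -9
-2     -> -9 -2
+      -> -11
negate -> 11
-20    -> 11 -20
-      -> 31
37     -> 31 37
dup    -> 31 37 37
9      -> 31 37 37 9
swap   -> 31 37 9 37
swap   -> 31 37 37 9
drop   -> 31 37 37
-      -> 31 0
*      -> 0
negate -> 0
dup    -> 0 0
dup    -> 0 0 0
over   -> 0 0 0 0
swap   -> 0 0 0 0
+      -> 0 0 0
swap   -> 0 0 0
-7     -> 0 0 0 -7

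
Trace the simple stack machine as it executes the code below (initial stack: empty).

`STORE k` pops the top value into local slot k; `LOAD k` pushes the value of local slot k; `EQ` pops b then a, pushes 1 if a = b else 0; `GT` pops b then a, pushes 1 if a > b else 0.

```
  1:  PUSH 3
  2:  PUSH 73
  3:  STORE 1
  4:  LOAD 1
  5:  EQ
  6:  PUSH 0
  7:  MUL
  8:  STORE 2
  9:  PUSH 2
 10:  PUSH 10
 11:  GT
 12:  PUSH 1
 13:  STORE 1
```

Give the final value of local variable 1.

PUSH 3  : [3]
PUSH 73 : [3, 73]
STORE 1 : [3]
LOAD 1  : [3, 73]
EQ      : [0]
PUSH 0  : [0, 0]
MUL     : [0]
STORE 2 : []
PUSH 2  : [2]
PUSH 10 : [2, 10]
GT      : [0]
PUSH 1  : [0, 1]
STORE 1 : [0]

1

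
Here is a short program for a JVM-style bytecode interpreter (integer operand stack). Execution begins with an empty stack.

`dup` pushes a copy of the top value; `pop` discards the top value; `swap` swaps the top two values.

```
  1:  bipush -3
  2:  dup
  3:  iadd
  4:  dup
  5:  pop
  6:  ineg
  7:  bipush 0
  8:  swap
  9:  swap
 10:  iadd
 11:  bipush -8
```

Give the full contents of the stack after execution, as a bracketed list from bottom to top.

bipush -3 → [-3]
dup       → [-3, -3]
iadd      → [-6]
dup       → [-6, -6]
pop       → [-6]
ineg      → [6]
bipush 0  → [6, 0]
swap      → [0, 6]
swap      → [6, 0]
iadd      → [6]
bipush -8 → [6, -8]

[6, -8]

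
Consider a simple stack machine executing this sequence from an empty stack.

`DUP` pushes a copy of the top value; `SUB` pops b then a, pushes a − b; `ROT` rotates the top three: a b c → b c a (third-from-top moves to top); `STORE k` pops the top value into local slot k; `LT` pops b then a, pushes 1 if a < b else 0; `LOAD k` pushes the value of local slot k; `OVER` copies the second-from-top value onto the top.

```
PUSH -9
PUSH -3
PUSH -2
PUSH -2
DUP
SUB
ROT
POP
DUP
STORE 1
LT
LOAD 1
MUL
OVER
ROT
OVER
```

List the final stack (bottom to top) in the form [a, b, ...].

PUSH -9  -9
PUSH -3  -9 -3
PUSH -2  -9 -3 -2
PUSH -2  -9 -3 -2 -2
DUP      -9 -3 -2 -2 -2
SUB      -9 -3 -2 0
ROT      -9 -2 0 -3
POP      -9 -2 0
DUP      -9 -2 0 0
STORE 1  -9 -2 0
LT       -9 1
LOAD 1   -9 1 0
MUL      -9 0
OVER     -9 0 -9
ROT      0 -9 -9
OVER     0 -9 -9 -9

[0, -9, -9, -9]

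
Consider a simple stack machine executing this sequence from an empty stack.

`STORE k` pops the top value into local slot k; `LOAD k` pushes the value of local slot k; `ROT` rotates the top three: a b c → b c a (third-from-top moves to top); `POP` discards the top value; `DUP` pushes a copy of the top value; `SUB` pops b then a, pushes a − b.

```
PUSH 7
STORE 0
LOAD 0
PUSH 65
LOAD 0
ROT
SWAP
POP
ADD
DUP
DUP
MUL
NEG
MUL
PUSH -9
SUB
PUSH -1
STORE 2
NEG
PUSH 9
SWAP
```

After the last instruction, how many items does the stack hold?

2

PUSH 7  : 7
STORE 0 : (empty)
LOAD 0  : 7
PUSH 65 : 7 65
LOAD 0  : 7 65 7
ROT     : 65 7 7
SWAP    : 65 7 7
POP     : 65 7
ADD     : 72
DUP     : 72 72
DUP     : 72 72 72
MUL     : 72 5184
NEG     : 72 -5184
MUL     : -373248
PUSH -9 : -373248 -9
SUB     : -373239
PUSH -1 : -373239 -1
STORE 2 : -373239
NEG     : 373239
PUSH 9  : 373239 9
SWAP    : 9 373239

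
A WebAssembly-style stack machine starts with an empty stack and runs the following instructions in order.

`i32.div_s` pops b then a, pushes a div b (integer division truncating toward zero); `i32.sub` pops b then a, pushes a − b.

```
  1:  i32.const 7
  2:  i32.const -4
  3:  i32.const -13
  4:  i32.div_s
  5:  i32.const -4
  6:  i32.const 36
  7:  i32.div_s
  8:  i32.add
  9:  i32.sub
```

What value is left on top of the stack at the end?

i32.const 7   -> 7
i32.const -4  -> 7 -4
i32.const -13 -> 7 -4 -13
i32.div_s     -> 7 0
i32.const -4  -> 7 0 -4
i32.const 36  -> 7 0 -4 36
i32.div_s     -> 7 0 0
i32.add       -> 7 0
i32.sub       -> 7

7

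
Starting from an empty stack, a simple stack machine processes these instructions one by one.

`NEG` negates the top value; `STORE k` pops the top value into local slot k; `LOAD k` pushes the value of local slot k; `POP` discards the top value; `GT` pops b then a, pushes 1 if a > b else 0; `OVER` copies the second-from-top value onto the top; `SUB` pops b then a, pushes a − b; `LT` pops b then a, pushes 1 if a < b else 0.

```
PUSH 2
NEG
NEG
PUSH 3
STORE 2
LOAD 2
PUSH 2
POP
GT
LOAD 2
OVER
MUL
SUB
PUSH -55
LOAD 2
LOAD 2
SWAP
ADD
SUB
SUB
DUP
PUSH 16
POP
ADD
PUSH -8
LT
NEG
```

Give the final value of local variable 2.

PUSH 2   -> [2]
NEG      -> [-2]
NEG      -> [2]
PUSH 3   -> [2, 3]
STORE 2  -> [2]
LOAD 2   -> [2, 3]
PUSH 2   -> [2, 3, 2]
POP      -> [2, 3]
GT       -> [0]
LOAD 2   -> [0, 3]
OVER     -> [0, 3, 0]
MUL      -> [0, 0]
SUB      -> [0]
PUSH -55 -> [0, -55]
LOAD 2   -> [0, -55, 3]
LOAD 2   -> [0, -55, 3, 3]
SWAP     -> [0, -55, 3, 3]
ADD      -> [0, -55, 6]
SUB      -> [0, -61]
SUB      -> [61]
DUP      -> [61, 61]
PUSH 16  -> [61, 61, 16]
POP      -> [61, 61]
ADD      -> [122]
PUSH -8  -> [122, -8]
LT       -> [0]
NEG      -> [0]

3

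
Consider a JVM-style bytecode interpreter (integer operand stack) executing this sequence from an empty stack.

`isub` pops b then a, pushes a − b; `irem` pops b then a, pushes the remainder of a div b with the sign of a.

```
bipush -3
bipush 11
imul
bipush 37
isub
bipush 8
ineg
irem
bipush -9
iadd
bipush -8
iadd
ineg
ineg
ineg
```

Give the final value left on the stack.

bipush -3 → -3
bipush 11 → -3 11
imul      → -33
bipush 37 → -33 37
isub      → -70
bipush 8  → -70 8
ineg      → -70 -8
irem      → -6
bipush -9 → -6 -9
iadd      → -15
bipush -8 → -15 -8
iadd      → -23
ineg      → 23
ineg      → -23
ineg      → 23

23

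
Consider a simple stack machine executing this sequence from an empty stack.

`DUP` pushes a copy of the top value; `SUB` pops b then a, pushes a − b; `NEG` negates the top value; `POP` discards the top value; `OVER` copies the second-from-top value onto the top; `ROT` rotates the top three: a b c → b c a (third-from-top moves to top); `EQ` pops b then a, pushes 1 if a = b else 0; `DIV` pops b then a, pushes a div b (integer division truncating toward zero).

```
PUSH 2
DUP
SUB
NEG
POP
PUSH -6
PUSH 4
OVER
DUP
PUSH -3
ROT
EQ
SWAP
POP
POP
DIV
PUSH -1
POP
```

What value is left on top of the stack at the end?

PUSH 2  → 2
DUP     → 2 2
SUB     → 0
NEG     → 0
POP     → (empty)
PUSH -6 → -6
PUSH 4  → -6 4
OVER    → -6 4 -6
DUP     → -6 4 -6 -6
PUSH -3 → -6 4 -6 -6 -3
ROT     → -6 4 -6 -3 -6
EQ      → -6 4 -6 0
SWAP    → -6 4 0 -6
POP     → -6 4 0
POP     → -6 4
DIV     → -1
PUSH -1 → -1 -1
POP     → -1

-1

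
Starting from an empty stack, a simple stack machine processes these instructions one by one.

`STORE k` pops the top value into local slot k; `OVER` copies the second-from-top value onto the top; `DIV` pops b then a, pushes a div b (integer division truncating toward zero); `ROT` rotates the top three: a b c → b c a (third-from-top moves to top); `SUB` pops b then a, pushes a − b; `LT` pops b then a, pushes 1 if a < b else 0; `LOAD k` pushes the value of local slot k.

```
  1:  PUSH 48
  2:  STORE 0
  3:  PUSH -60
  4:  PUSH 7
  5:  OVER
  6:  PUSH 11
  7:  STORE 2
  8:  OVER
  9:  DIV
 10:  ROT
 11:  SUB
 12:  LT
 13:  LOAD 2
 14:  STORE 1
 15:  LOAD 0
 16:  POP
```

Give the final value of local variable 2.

PUSH 48  -> 48
STORE 0  -> (empty)
PUSH -60 -> -60
PUSH 7   -> -60 7
OVER     -> -60 7 -60
PUSH 11  -> -60 7 -60 11
STORE 2  -> -60 7 -60
OVER     -> -60 7 -60 7
DIV      -> -60 7 -8
ROT      -> 7 -8 -60
SUB      -> 7 52
LT       -> 1
LOAD 2   -> 1 11
STORE 1  -> 1
LOAD 0   -> 1 48
POP      -> 1

11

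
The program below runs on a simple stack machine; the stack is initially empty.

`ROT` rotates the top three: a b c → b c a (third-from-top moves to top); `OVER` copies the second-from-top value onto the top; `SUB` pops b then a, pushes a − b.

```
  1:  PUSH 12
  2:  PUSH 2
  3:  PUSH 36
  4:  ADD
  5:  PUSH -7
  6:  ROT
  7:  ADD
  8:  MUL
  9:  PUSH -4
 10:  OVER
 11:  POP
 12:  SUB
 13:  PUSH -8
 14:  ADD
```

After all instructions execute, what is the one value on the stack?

PUSH 12  12
PUSH 2   12 2
PUSH 36  12 2 36
ADD      12 38
PUSH -7  12 38 -7
ROT      38 -7 12
ADD      38 5
MUL      190
PUSH -4  190 -4
OVER     190 -4 190
POP      190 -4
SUB      194
PUSH -8  194 -8
ADD      186

186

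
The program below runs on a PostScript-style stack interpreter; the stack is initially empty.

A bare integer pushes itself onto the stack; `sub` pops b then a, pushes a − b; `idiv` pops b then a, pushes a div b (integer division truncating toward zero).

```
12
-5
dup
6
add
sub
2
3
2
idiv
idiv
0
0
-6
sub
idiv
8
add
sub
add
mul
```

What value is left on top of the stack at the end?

-144

12   : [12]
-5   : [12, -5]
dup  : [12, -5, -5]
6    : [12, -5, -5, 6]
add  : [12, -5, 1]
sub  : [12, -6]
2    : [12, -6, 2]
3    : [12, -6, 2, 3]
2    : [12, -6, 2, 3, 2]
idiv : [12, -6, 2, 1]
idiv : [12, -6, 2]
0    : [12, -6, 2, 0]
0    : [12, -6, 2, 0, 0]
-6   : [12, -6, 2, 0, 0, -6]
sub  : [12, -6, 2, 0, 6]
idiv : [12, -6, 2, 0]
8    : [12, -6, 2, 0, 8]
add  : [12, -6, 2, 8]
sub  : [12, -6, -6]
add  : [12, -12]
mul  : [-144]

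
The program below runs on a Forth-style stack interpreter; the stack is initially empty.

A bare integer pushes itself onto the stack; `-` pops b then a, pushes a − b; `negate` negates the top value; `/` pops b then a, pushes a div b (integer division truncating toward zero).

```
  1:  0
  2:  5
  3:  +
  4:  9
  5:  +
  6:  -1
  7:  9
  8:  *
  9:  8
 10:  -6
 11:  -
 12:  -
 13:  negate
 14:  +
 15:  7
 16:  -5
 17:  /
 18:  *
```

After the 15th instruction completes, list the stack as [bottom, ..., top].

[37, 7]

0      → 0
5      → 0 5
+      → 5
9      → 5 9
+      → 14
-1     → 14 -1
9      → 14 -1 9
*      → 14 -9
8      → 14 -9 8
-6     → 14 -9 8 -6
-      → 14 -9 14
-      → 14 -23
negate → 14 23
+      → 37
7      → 37 7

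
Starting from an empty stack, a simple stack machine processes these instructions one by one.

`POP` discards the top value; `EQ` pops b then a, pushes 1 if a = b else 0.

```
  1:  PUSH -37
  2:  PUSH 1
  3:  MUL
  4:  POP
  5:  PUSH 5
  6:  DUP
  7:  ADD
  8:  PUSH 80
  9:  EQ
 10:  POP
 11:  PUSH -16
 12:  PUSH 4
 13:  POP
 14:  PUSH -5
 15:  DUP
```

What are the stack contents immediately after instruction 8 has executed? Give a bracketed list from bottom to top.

[10, 80]

PUSH -37 -> [-37]
PUSH 1   -> [-37, 1]
MUL      -> [-37]
POP      -> []
PUSH 5   -> [5]
DUP      -> [5, 5]
ADD      -> [10]
PUSH 80  -> [10, 80]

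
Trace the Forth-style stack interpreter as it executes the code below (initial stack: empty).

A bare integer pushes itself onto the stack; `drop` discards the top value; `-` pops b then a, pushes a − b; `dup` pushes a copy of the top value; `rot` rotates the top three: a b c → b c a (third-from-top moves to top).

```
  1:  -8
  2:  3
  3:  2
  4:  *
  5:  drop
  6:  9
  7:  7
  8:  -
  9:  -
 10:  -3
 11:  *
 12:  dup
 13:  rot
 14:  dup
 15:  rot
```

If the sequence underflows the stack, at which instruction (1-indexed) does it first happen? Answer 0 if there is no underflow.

-8   -> [-8]
3    -> [-8, 3]
2    -> [-8, 3, 2]
*    -> [-8, 6]
drop -> [-8]
9    -> [-8, 9]
7    -> [-8, 9, 7]
-    -> [-8, 2]
-    -> [-10]
-3   -> [-10, -3]
*    -> [30]
dup  -> [30, 30]
rot  — needs 3 operands, stack has 2 → underflow

13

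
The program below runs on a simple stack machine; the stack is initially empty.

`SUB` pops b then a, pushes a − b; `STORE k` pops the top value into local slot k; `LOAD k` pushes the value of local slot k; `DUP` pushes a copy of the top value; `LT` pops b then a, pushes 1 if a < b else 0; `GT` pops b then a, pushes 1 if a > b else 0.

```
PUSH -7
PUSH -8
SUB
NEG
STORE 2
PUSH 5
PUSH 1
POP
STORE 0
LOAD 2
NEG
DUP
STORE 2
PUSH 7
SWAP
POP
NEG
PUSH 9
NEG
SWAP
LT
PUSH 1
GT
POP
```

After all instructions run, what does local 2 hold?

1

PUSH -7 : -7
PUSH -8 : -7 -8
SUB     : 1
NEG     : -1
STORE 2 : (empty)
PUSH 5  : 5
PUSH 1  : 5 1
POP     : 5
STORE 0 : (empty)
LOAD 2  : -1
NEG     : 1
DUP     : 1 1
STORE 2 : 1
PUSH 7  : 1 7
SWAP    : 7 1
POP     : 7
NEG     : -7
PUSH 9  : -7 9
NEG     : -7 -9
SWAP    : -9 -7
LT      : 1
PUSH 1  : 1 1
GT      : 0
POP     : (empty)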